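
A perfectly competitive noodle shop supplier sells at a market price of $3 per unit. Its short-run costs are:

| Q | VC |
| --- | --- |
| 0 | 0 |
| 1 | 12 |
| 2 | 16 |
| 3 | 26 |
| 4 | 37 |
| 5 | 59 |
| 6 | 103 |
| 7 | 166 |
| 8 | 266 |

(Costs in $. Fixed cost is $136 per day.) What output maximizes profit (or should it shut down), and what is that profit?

Compute π = P·Q − TC at each output: Q=0: -136; Q=1: -145; Q=2: -146; Q=3: -153; Q=4: -161; Q=5: -180; Q=6: -221; Q=7: -281; Q=8: -378.
Profit is highest at Q = 0. Equivalently, the lowest AVC in the table is 16/2 ≈ $8 at Q = 2, and P = $3 falls below it — price never covers variable cost, so the firm shuts down and loses only its fixed cost.

Q = 0 (shut down); profit = -$136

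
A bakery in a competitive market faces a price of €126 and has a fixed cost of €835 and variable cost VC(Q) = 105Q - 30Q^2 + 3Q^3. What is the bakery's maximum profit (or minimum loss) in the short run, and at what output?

Profit = -€247 at Q = 7

AVC = 105 - 30Q + 3Q^2 has its minimum €30 at Q = 5; price €126 clears that bar, so the firm operates.
With MC = 105 - 60Q + 9Q^2, P = MC on the upward-sloping part at Q* = 7.
TR = 126·7 = 882. TC = 835 + 294 = 1129. Profit = 882 − 1129 = -€247.
By producing, the firm covers all variable cost plus €588 of fixed cost; shutting down would lose the full €835.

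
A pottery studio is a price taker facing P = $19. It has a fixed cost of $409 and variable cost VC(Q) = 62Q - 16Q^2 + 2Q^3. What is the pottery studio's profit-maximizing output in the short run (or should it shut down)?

From TC, MC = TC'(Q) = 62 - 32Q + 6Q^2 and AVC = VC/Q = 62 - 16Q + 2Q^2.
AVC is minimized where dAVC/dQ = -16 + 4Q = 0, at Q = 4; min AVC = 62 - 16·4 + 2·4^2 = $30.
Since P = $19 < min AVC = $30, price fails to cover variable cost at any output.
Best response: produce nothing and absorb the $409 fixed cost.

Shut down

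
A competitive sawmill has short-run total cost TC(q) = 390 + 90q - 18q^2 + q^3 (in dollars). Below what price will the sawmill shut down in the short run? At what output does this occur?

$9 per unit, at q = 9

Short-run supply begins at min AVC. From VC = 90q - 18q^2 + q^3, AVC = 90 - 18q + q^2.
At the minimum of AVC, MC = AVC. MC = 90 - 36q + 3q^2; setting MC = AVC gives 2q^2 - 18q = 0, so q = 9. min AVC = 9.
So the shutdown price is $9.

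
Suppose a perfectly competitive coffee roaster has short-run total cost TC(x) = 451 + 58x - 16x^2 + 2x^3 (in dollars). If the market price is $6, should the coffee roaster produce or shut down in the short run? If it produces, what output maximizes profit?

Shut down

Strip out fixed cost: VC = 58x - 16x^2 + 2x^3. Then AVC = 58 - 16x + 2x^2 and MC = 58 - 32x + 6x^2.
AVC hits its minimum where MC = AVC, at x = 4, giving min AVC = 58 - 16·4 + 2·4^2 = $26.
Since P = $6 < min AVC = $26, price fails to cover variable cost at any output.
Best response: produce nothing and absorb the $451 fixed cost.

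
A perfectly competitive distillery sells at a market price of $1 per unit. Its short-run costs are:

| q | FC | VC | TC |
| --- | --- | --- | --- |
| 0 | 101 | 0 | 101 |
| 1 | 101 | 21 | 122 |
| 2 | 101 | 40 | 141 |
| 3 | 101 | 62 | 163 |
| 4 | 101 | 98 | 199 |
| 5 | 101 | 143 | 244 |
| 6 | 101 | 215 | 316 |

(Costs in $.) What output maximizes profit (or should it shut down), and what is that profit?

q = 0 (shut down); profit = -$101

Tabulate TR − TC: q=0: -101; q=1: -121; q=2: -139; q=3: -160; q=4: -195; q=5: -239; q=6: -310.
Profit is highest at q = 0. Equivalently, the lowest AVC in the table is 40/2 ≈ $20 at q = 2, and P = $1 falls below it — price never covers variable cost, so the firm shuts down and loses only its fixed cost.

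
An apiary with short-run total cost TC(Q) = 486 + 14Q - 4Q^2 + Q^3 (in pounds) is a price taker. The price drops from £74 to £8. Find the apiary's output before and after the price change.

Output falls from 6 to 0 (the firm shuts down)

MC = 14 - 8Q + 3Q^2; the shutdown threshold is min AVC = £10 (at Q = 2).
With P = £74 above the shutdown price, P = MC gives Q = 6.
At P = £8 < min AVC = £10, price no longer covers variable cost at any output, so the firm shuts down: Q = 0.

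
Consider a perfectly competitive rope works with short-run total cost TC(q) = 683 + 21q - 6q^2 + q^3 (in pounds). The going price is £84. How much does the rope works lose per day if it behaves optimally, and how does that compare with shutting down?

AVC = 21 - 6q + q^2 has its minimum £12 at q = 3; price £84 clears that bar, so the firm operates.
With MC = 21 - 12q + 3q^2, P = MC on the upward-sloping part at q* = 7.
TR = 84·7 = 588. TC = 683 + 196 = 879. Profit = 588 − 879 = -£291.
Shutting down would mean losing the fixed cost of £683, so operating at a loss of £291 is better by £392.

Profit = -£291 at q = 7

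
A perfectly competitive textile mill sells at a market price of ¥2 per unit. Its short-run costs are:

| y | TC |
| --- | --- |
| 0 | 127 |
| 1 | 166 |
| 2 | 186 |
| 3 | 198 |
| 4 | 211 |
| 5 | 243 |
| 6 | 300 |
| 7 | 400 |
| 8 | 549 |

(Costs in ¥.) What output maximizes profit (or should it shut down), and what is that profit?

y = 0 (shut down); profit = -¥127

Tabulate TR − TC: y=0: -127; y=1: -164; y=2: -182; y=3: -192; y=4: -203; y=5: -233; y=6: -288; y=7: -386; y=8: -533.
Profit is highest at y = 0. Equivalently, the lowest AVC in the table is 84/4 ≈ ¥21 at y = 4, and P = ¥2 falls below it — price never covers variable cost, so the firm shuts down and loses only its fixed cost.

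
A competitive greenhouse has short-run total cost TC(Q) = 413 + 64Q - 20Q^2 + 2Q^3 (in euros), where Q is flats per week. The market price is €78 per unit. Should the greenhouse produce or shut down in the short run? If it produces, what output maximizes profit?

Produce at Q = 7

Strip out fixed cost: VC = 64Q - 20Q^2 + 2Q^3. Then AVC = 64 - 20Q + 2Q^2 and MC = 64 - 40Q + 6Q^2.
AVC is minimized where dAVC/dQ = -20 + 4Q = 0, at Q = 5; min AVC = 64 - 20·5 + 2·5^2 = €14.
P = €78 exceeds min AVC = €14, so the firm stays open.
Set P = MC: 78 = 64 - 40Q + 6Q^2 → -14 - 40Q + 6Q^2 = 0. The roots are Q = -1/3 and Q = 7; the profit-maximizing output is on the rising part of MC, so Q* = 7.
Check: AVC at Q = 7 is €22 ≤ P, so revenue covers variable cost.
Profit = P·Q − TC = 78·7 − 567 = -€21, a loss, but smaller than the €413 fixed cost the firm would lose by shutting down.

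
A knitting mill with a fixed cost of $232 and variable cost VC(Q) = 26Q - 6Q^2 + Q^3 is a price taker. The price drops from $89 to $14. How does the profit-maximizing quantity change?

Output falls from 7 to 0 (the firm shuts down)

MC = 26 - 12Q + 3Q^2; the shutdown threshold is min AVC = $17 (at Q = 3).
At P = $89 ≥ min AVC, set P = MC on the rising branch: Q = 7.
At P = $14 < min AVC = $17, price no longer covers variable cost at any output, so the firm shuts down: Q = 0.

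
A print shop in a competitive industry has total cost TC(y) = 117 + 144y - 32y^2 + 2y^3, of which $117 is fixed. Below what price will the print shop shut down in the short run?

$16 per unit

Short-run supply begins at min AVC. From VC = 144y - 32y^2 + 2y^3, AVC = 144 - 32y + 2y^2.
dAVC/dy = -32 + 4y = 0 gives y = 8. min AVC = 144 - 32·8 + 2·8^2 = 16.
So the shutdown price is $16.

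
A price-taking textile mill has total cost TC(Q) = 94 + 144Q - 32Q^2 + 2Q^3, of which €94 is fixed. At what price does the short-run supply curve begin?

€16 per unit

Short-run supply begins at min AVC. From VC = 144Q - 32Q^2 + 2Q^3, AVC = 144 - 32Q + 2Q^2.
At the minimum of AVC, MC = AVC. MC = 144 - 64Q + 6Q^2; setting MC = AVC gives 4Q^2 - 32Q = 0, so Q = 8. min AVC = 16.
For P < €16 the firm produces nothing.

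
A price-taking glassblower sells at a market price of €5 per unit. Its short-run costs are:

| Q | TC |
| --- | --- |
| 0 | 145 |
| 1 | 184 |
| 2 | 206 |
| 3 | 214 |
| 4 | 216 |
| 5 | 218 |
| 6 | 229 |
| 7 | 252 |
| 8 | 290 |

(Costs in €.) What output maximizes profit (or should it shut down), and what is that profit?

Compute π = P·Q − TC at each output: Q=0: -145; Q=1: -179; Q=2: -196; Q=3: -199; Q=4: -196; Q=5: -193; Q=6: -199; Q=7: -217; Q=8: -250.
Profit is highest at Q = 0. Equivalently, the lowest AVC in the table is 84/6 ≈ €14 at Q = 6, and P = €5 falls below it — price never covers variable cost, so the firm shuts down and loses only its fixed cost.

Q = 0 (shut down); profit = -€145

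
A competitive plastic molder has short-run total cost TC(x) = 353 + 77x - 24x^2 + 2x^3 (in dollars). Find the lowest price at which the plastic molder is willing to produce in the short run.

$5 per unit

The shutdown price is the minimum of AVC. VC = 77x - 24x^2 + 2x^3, so AVC = 77 - 24x + 2x^2.
dAVC/dx = -24 + 4x = 0 gives x = 6. min AVC = 77 - 24·6 + 2·6^2 = 5.
For P < $5 the firm produces nothing.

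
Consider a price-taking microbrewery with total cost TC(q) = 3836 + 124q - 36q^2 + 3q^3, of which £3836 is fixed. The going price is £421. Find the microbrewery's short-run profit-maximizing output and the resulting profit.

AVC = 124 - 36q + 3q^2; min AVC = £16 at q = 6. Since P = £421 ≥ min AVC, the firm produces.
With MC = 124 - 72q + 9q^2, P = MC on the upward-sloping part at q* = 11.
TR = 421·11 = 4631. TC = 3836 + 1001 = 4837. Profit = 4631 − 4837 = -£206.
By producing, the firm covers all variable cost plus £3630 of fixed cost; shutting down would lose the full £3836.

Profit = -£206 at q = 11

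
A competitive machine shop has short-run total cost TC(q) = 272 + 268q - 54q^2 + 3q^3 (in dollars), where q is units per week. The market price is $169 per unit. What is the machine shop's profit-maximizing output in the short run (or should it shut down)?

Strip out fixed cost: VC = 268q - 54q^2 + 3q^3. Then AVC = 268 - 54q + 3q^2 and MC = 268 - 108q + 9q^2.
The AVC parabola has its vertex at q = 54/6 = 9, where AVC = 268 - 54·9 + 3·9^2 = $25.
Since P = $169 ≥ min AVC = $25, price covers variable cost and the firm should produce.
Solving P = MC: 99 - 108q + 9q^2 = 0 ⇒ q = 1 or 11. On the upward-sloping branch, q* = 11.
Check: AVC at q = 11 is $37 ≤ P, so revenue covers variable cost.
Profit = P·q − TC = 169·11 − 679 = $1180.

Produce at q = 11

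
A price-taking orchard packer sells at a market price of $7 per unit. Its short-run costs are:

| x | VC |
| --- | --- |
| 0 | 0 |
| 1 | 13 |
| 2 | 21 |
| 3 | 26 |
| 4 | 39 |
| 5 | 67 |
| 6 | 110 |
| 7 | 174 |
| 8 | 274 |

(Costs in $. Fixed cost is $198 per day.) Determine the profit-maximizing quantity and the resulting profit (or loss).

x = 0 (shut down); profit = -$198

Profit at each row (π = 7x − TC): x=0: -198; x=1: -204; x=2: -205; x=3: -203; x=4: -209; x=5: -230; x=6: -266; x=7: -323; x=8: -416.
Profit is highest at x = 0. Equivalently, the lowest AVC in the table is 26/3 ≈ $8.67 at x = 3, and P = $7 falls below it — price never covers variable cost, so the firm shuts down and loses only its fixed cost.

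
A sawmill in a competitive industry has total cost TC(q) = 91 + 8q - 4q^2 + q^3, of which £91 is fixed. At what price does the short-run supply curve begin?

The shutdown price is the minimum of AVC. VC = 8q - 4q^2 + q^3, so AVC = 8 - 4q + q^2.
At the minimum of AVC, MC = AVC. MC = 8 - 8q + 3q^2; setting MC = AVC gives 2q^2 - 4q = 0, so q = 2. min AVC = 4.
So the shutdown price is £4.

£4 per unit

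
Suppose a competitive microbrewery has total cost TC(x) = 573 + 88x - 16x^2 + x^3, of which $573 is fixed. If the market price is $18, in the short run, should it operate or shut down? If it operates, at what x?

From TC, MC = TC'(x) = 88 - 32x + 3x^2 and AVC = VC/x = 88 - 16x + x^2.
AVC is minimized where dAVC/dx = -16 + 2x = 0, at x = 8; min AVC = 88 - 16·8 + 8^2 = $24.
P = $18 lies below min AVC = $24; no output level covers variable cost.
The firm minimizes its loss by shutting down and losing only its fixed cost of $573.

Shut down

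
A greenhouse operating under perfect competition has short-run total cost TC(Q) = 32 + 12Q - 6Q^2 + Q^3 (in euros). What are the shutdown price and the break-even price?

AVC = 12 - 6Q + Q^2; minimized at Q = 3, giving min AVC = €3. That is the shutdown price.
ATC = 32/Q + 12 - 6Q + Q^2. Setting dATC/dQ = −32/Q^2 − 6 + 2Q = 0 gives Q = 4 (since 2·4^3 − 6·4^2 = 32).
min ATC = 32/4 + 12 − 6·4 + 4^2 = €12. That is the break-even price.
For €3 ≤ P < €12 the firm produces at a loss; below €3 it shuts down.

Shutdown price = €3; break-even price = €12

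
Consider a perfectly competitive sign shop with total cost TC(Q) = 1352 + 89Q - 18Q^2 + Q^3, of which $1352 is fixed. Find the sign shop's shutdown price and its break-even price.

Shutdown price = $8; break-even price = $128

AVC = 89 - 18Q + Q^2; minimized at Q = 9, giving min AVC = $8. That is the shutdown price.
ATC = 1352/Q + 89 - 18Q + Q^2. Setting dATC/dQ = −1352/Q^2 − 18 + 2Q = 0 gives Q = 13 (since 2·13^3 − 18·13^2 = 1352).
min ATC = 1352/13 + 89 − 18·13 + 13^2 = $128. That is the break-even price.
For $8 ≤ P < $128 the firm produces at a loss; below $8 it shuts down.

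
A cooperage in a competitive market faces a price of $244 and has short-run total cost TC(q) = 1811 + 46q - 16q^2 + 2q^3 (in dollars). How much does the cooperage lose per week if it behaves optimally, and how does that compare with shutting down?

Profit = -$191 at q = 9

AVC = 46 - 16q + 2q^2 has its minimum $14 at q = 4; price $244 clears that bar, so the firm operates.
With MC = 46 - 32q + 6q^2, P = MC on the upward-sloping part at q* = 9.
TR = 244·9 = 2196. TC = 1811 + 576 = 2387. Profit = 2196 − 2387 = -$191.
Shutting down would mean losing the fixed cost of $1811, so operating at a loss of $191 is better by $1620.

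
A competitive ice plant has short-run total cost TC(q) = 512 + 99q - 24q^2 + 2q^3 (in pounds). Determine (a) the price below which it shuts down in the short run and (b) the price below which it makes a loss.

AVC = 99 - 24q + 2q^2; minimized at q = 6, giving min AVC = £27. That is the shutdown price.
ATC = 512/q + 99 - 24q + 2q^2. Setting dATC/dq = −512/q^2 − 24 + 4q = 0 gives q = 8 (since 4·8^3 − 24·8^2 = 512).
min ATC = 512/8 + 99 − 24·8 + 2·8^2 = £99. That is the break-even price.
Between these two prices the firm operates at a loss; above £99 it earns a profit.

Shutdown price = £27; break-even price = £99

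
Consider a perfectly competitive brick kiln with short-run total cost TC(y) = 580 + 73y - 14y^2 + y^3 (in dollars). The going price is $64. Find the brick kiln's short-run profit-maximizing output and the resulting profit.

AVC = 73 - 14y + y^2; min AVC = $24 at y = 7. Since P = $64 ≥ min AVC, the firm produces.
With MC = 73 - 28y + 3y^2, P = MC on the upward-sloping part at y* = 9.
TR = 64·9 = 576. TC = 580 + 252 = 832. Profit = 576 − 832 = -$256.
By producing, the firm covers all variable cost plus $324 of fixed cost; shutting down would lose the full $580.

Profit = -$256 at y = 9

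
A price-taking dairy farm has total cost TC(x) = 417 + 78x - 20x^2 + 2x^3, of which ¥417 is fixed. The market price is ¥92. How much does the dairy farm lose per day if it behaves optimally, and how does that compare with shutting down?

AVC = 78 - 20x + 2x^2; min AVC = ¥28 at x = 5. Since P = ¥92 ≥ min AVC, the firm produces.
MC = 78 - 40x + 6x^2. Setting P = MC and taking the root on the rising branch gives x* = 7.
TR = 92·7 = 644. TC = 417 + 252 = 669. Profit = 644 − 669 = -¥25.
By producing, the firm covers all variable cost plus ¥392 of fixed cost; shutting down would lose the full ¥417.

Profit = -¥25 at x = 7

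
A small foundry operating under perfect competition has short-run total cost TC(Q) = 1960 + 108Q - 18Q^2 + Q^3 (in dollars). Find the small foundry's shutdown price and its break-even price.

AVC = 108 - 18Q + Q^2; minimized at Q = 9, giving min AVC = $27. That is the shutdown price.
ATC = 1960/Q + 108 - 18Q + Q^2. Setting dATC/dQ = −1960/Q^2 − 18 + 2Q = 0 gives Q = 14 (since 2·14^3 − 18·14^2 = 1960).
min ATC = 1960/14 + 108 − 18·14 + 14^2 = $192. That is the break-even price.
For $27 ≤ P < $192 the firm produces at a loss; below $27 it shuts down.

Shutdown price = $27; break-even price = $192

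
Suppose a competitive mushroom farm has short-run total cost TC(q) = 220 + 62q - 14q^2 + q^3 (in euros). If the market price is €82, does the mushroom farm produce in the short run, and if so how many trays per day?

Produce at q = 10

From TC, MC = TC'(q) = 62 - 28q + 3q^2 and AVC = VC/q = 62 - 14q + q^2.
The AVC parabola has its vertex at q = 14/2 = 7, where AVC = 62 - 14·7 + 7^2 = €13.
P = €82 exceeds min AVC = €13, so the firm stays open.
Set P = MC: 82 = 62 - 28q + 3q^2 → -20 - 28q + 3q^2 = 0. The roots are q = -2/3 and q = 10; the profit-maximizing output is on the rising part of MC, so q* = 10.
Check: AVC at q = 10 is €22 ≤ P, so revenue covers variable cost.
Profit = P·q − TC = 82·10 − 440 = €380.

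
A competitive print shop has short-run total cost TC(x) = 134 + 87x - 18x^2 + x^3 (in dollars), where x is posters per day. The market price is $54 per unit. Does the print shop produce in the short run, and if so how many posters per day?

Variable cost is VC = 87x - 18x^2 + x^3, so AVC = VC/x = 87 - 18x + x^2 and MC = dTC/dx = 87 - 36x + 3x^2.
AVC hits its minimum where MC = AVC, at x = 9, giving min AVC = 87 - 18·9 + 9^2 = $6.
Because $54 ≥ $6, revenue can cover variable cost; the firm operates.
Set P = MC: 54 = 87 - 36x + 3x^2 → 33 - 36x + 3x^2 = 0. The roots are x = 1 and x = 11; the profit-maximizing output is on the rising part of MC, so x* = 11.
Check: AVC at x = 11 is $10 ≤ P, so revenue covers variable cost.
Profit = P·x − TC = 54·11 − 244 = $350.

Produce at x = 11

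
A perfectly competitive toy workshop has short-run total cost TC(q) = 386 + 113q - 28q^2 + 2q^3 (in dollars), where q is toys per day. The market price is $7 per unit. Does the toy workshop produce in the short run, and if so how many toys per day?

Shut down

Variable cost is VC = 113q - 28q^2 + 2q^3, so AVC = VC/q = 113 - 28q + 2q^2 and MC = dTC/dq = 113 - 56q + 6q^2.
AVC is minimized where dAVC/dq = -28 + 4q = 0, at q = 7; min AVC = 113 - 28·7 + 2·7^2 = $15.
P = $7 lies below min AVC = $15; no output level covers variable cost.
Best response: produce nothing and absorb the $386 fixed cost.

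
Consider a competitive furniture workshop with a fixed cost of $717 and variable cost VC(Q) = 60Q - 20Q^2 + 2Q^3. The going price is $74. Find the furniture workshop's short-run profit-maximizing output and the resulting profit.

Profit = -$325 at Q = 7

AVC = 60 - 20Q + 2Q^2; min AVC = $10 at Q = 5. Since P = $74 ≥ min AVC, the firm produces.
With MC = 60 - 40Q + 6Q^2, P = MC on the upward-sloping part at Q* = 7.
TR = 74·7 = 518. TC = 717 + 126 = 843. Profit = 518 − 843 = -$325.
Shutting down would mean losing the fixed cost of $717, so operating at a loss of $325 is better by $392.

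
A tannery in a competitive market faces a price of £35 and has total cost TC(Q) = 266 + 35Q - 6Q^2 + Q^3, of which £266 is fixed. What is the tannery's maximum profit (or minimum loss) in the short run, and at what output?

AVC = 35 - 6Q + Q^2; min AVC = £26 at Q = 3. Since P = £35 ≥ min AVC, the firm produces.
With MC = 35 - 12Q + 3Q^2, P = MC on the upward-sloping part at Q* = 4.
TR = 35·4 = 140. TC = 266 + 108 = 374. Profit = 140 − 374 = -£234.
That loss of £234 beats the £266 the firm would lose by shutting down; producing recovers £32 of fixed cost.

Profit = -£234 at Q = 4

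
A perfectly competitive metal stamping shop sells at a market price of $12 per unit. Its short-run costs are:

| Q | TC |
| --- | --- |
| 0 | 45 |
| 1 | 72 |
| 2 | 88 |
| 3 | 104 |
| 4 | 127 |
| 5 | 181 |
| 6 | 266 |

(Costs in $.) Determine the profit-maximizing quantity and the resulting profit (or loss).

Q = 0 (shut down); profit = -$45

Profit at each row (π = 12Q − TC): Q=0: -45; Q=1: -60; Q=2: -64; Q=3: -68; Q=4: -79; Q=5: -121; Q=6: -194.
Profit is highest at Q = 0. Equivalently, the lowest AVC in the table is 59/3 ≈ $19.67 at Q = 3, and P = $12 falls below it — price never covers variable cost, so the firm shuts down and loses only its fixed cost.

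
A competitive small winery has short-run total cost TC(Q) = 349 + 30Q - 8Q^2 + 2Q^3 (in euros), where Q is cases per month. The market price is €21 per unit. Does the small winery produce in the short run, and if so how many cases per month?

Strip out fixed cost: VC = 30Q - 8Q^2 + 2Q^3. Then AVC = 30 - 8Q + 2Q^2 and MC = 30 - 16Q + 6Q^2.
AVC is minimized where dAVC/dQ = -8 + 4Q = 0, at Q = 2; min AVC = 30 - 8·2 + 2·2^2 = €22.
Since P = €21 < min AVC = €22, price fails to cover variable cost at any output.
Best response: produce nothing and absorb the €349 fixed cost.

Shut down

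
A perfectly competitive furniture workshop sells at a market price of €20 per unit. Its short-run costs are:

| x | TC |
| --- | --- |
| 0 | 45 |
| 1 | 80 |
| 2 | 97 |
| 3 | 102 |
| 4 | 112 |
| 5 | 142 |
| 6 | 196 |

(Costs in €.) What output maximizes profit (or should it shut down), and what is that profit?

Compute π = P·x − TC at each output: x=0: -45; x=1: -60; x=2: -57; x=3: -42; x=4: -32; x=5: -42; x=6: -76.
Profit is maximized at x = 4. AVC there is 67/4 = €16.75 ≤ P, so producing beats shutting down (which would give -€45).

x = 4; profit = -€32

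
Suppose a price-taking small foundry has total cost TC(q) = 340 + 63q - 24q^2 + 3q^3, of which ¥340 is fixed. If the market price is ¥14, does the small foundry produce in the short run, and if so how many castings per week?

Shut down

Variable cost is VC = 63q - 24q^2 + 3q^3, so AVC = VC/q = 63 - 24q + 3q^2 and MC = dTC/dq = 63 - 48q + 9q^2.
AVC hits its minimum where MC = AVC, at q = 4, giving min AVC = 63 - 24·4 + 3·4^2 = ¥15.
With P < min AVC (¥14 < ¥15), every unit sold adds to the loss.
The firm minimizes its loss by shutting down and losing only its fixed cost of ¥340.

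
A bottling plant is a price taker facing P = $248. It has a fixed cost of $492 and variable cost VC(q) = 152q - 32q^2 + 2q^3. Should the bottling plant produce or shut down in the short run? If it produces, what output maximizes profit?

Variable cost is VC = 152q - 32q^2 + 2q^3, so AVC = VC/q = 152 - 32q + 2q^2 and MC = dTC/dq = 152 - 64q + 6q^2.
AVC is minimized where dAVC/dq = -32 + 4q = 0, at q = 8; min AVC = 152 - 32·8 + 2·8^2 = $24.
Since P = $248 ≥ min AVC = $24, price covers variable cost and the firm should produce.
Solving P = MC: -96 - 64q + 6q^2 = 0 ⇒ q = -4/3 or 12. On the upward-sloping branch, q* = 12.
Check: AVC at q = 12 is $56 ≤ P, so revenue covers variable cost.
Profit = P·q − TC = 248·12 − 1164 = $1812.

Produce at q = 12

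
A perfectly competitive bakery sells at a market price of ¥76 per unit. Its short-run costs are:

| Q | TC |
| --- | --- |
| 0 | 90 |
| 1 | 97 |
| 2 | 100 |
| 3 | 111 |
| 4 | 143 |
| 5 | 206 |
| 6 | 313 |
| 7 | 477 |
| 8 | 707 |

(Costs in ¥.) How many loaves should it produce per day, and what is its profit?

Compute π = P·Q − TC at each output: Q=0: -90; Q=1: -21; Q=2: 52; Q=3: 117; Q=4: 161; Q=5: 174; Q=6: 143; Q=7: 55; Q=8: -99.
Profit is maximized at Q = 5. AVC there is 116/5 = ¥23.20 ≤ P, so producing beats shutting down (which would give -¥90).

Q = 5; profit = ¥174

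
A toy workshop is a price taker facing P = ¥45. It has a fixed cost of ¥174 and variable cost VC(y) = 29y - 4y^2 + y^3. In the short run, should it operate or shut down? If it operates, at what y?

Variable cost is VC = 29y - 4y^2 + y^3, so AVC = VC/y = 29 - 4y + y^2 and MC = dTC/dy = 29 - 8y + 3y^2.
The AVC parabola has its vertex at y = 4/2 = 2, where AVC = 29 - 4·2 + 2^2 = ¥25.
Because ¥45 ≥ ¥25, revenue can cover variable cost; the firm operates.
P = MC gives -16 - 8y + 3y^2 = 0, with roots -4/3 and 4. Take the larger (rising MC): y* = 4.
Check: AVC at y = 4 is ¥29 ≤ P, so revenue covers variable cost.
Profit = P·y − TC = 45·4 − 290 = -¥110, a loss, but smaller than the ¥174 fixed cost the firm would lose by shutting down.

Produce at y = 4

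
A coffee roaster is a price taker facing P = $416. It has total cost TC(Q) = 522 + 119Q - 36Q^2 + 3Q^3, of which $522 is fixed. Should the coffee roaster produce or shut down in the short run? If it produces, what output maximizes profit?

Produce at Q = 11

Strip out fixed cost: VC = 119Q - 36Q^2 + 3Q^3. Then AVC = 119 - 36Q + 3Q^2 and MC = 119 - 72Q + 9Q^2.
AVC is minimized where dAVC/dQ = -36 + 6Q = 0, at Q = 6; min AVC = 119 - 36·6 + 3·6^2 = $11.
Because $416 ≥ $11, revenue can cover variable cost; the firm operates.
Set P = MC: 416 = 119 - 72Q + 9Q^2 → -297 - 72Q + 9Q^2 = 0. The roots are Q = -3 and Q = 11; the profit-maximizing output is on the rising part of MC, so Q* = 11.
Check: AVC at Q = 11 is $86 ≤ P, so revenue covers variable cost.
Profit = P·Q − TC = 416·11 − 1468 = $3108.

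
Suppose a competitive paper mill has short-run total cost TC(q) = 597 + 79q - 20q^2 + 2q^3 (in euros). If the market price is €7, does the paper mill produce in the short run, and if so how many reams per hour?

Shut down

Variable cost is VC = 79q - 20q^2 + 2q^3, so AVC = VC/q = 79 - 20q + 2q^2 and MC = dTC/dq = 79 - 40q + 6q^2.
The AVC parabola has its vertex at q = 20/4 = 5, where AVC = 79 - 20·5 + 2·5^2 = €29.
With P < min AVC (€7 < €29), every unit sold adds to the loss.
The firm minimizes its loss by shutting down and losing only its fixed cost of €597.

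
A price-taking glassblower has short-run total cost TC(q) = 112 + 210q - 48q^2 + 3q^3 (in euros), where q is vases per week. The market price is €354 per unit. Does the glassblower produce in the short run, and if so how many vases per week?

From TC, MC = TC'(q) = 210 - 96q + 9q^2 and AVC = VC/q = 210 - 48q + 3q^2.
AVC hits its minimum where MC = AVC, at q = 8, giving min AVC = 210 - 48·8 + 3·8^2 = €18.
P = €354 exceeds min AVC = €18, so the firm stays open.
P = MC gives -144 - 96q + 9q^2 = 0, with roots -4/3 and 12. Take the larger (rising MC): q* = 12.
Check: AVC at q = 12 is €66 ≤ P, so revenue covers variable cost.
Profit = P·q − TC = 354·12 − 904 = €3344.

Produce at q = 12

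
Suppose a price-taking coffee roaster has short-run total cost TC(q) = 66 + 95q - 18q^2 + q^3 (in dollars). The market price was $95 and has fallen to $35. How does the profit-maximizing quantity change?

MC = 95 - 36q + 3q^2; the shutdown threshold is min AVC = $14 (at q = 9).
With P = $95 above the shutdown price, P = MC gives q = 12.
At P = $35 ≥ min AVC, set P = MC: q = 10. The firm stays open but cuts output.

Output falls from 12 to 10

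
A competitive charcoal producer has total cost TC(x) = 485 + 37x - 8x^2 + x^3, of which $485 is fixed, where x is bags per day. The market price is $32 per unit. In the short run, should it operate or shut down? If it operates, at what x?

Variable cost is VC = 37x - 8x^2 + x^3, so AVC = VC/x = 37 - 8x + x^2 and MC = dTC/dx = 37 - 16x + 3x^2.
AVC is minimized where dAVC/dx = -8 + 2x = 0, at x = 4; min AVC = 37 - 8·4 + 4^2 = $21.
Because $32 ≥ $21, revenue can cover variable cost; the firm operates.
Set P = MC: 32 = 37 - 16x + 3x^2 → 5 - 16x + 3x^2 = 0. The roots are x = 1/3 and x = 5; the profit-maximizing output is on the rising part of MC, so x* = 5.
Check: AVC at x = 5 is $22 ≤ P, so revenue covers variable cost.
Profit = P·x − TC = 32·5 − 595 = -$435, a loss, but smaller than the $485 fixed cost the firm would lose by shutting down.

Produce at x = 5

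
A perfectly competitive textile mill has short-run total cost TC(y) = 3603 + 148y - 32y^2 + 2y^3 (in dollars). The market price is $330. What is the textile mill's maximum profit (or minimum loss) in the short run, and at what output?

Profit = -$223 at y = 13

AVC = 148 - 32y + 2y^2; min AVC = $20 at y = 8. Since P = $330 ≥ min AVC, the firm produces.
With MC = 148 - 64y + 6y^2, P = MC on the upward-sloping part at y* = 13.
TR = 330·13 = 4290. TC = 3603 + 910 = 4513. Profit = 4290 − 4513 = -$223.
By producing, the firm covers all variable cost plus $3380 of fixed cost; shutting down would lose the full $3603.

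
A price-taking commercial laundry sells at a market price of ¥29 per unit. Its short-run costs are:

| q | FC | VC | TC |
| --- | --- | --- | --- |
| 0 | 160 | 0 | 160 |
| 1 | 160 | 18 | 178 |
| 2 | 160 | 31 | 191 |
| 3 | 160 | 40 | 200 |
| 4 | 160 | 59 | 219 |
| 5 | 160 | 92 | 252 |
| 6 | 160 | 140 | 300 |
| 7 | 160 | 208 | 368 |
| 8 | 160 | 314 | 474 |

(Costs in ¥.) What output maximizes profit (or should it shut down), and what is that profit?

Compute π = P·q − TC at each output: q=0: -160; q=1: -149; q=2: -133; q=3: -113; q=4: -103; q=5: -107; q=6: -126; q=7: -165; q=8: -242.
Profit is maximized at q = 4. AVC there is 59/4 = ¥14.75 ≤ P, so producing beats shutting down (which would give -¥160).

q = 4; profit = -¥103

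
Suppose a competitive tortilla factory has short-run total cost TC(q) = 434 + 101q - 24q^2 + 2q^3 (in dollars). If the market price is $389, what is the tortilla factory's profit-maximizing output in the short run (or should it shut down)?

Variable cost is VC = 101q - 24q^2 + 2q^3, so AVC = VC/q = 101 - 24q + 2q^2 and MC = dTC/dq = 101 - 48q + 6q^2.
The AVC parabola has its vertex at q = 24/4 = 6, where AVC = 101 - 24·6 + 2·6^2 = $29.
Because $389 ≥ $29, revenue can cover variable cost; the firm operates.
Solving P = MC: -288 - 48q + 6q^2 = 0 ⇒ q = -4 or 12. On the upward-sloping branch, q* = 12.
Check: AVC at q = 12 is $101 ≤ P, so revenue covers variable cost.
Profit = P·q − TC = 389·12 − 1646 = $3022.

Produce at q = 12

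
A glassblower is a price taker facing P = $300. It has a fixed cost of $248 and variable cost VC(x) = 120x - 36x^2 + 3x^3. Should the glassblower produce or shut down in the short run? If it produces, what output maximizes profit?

Produce at x = 10

Variable cost is VC = 120x - 36x^2 + 3x^3, so AVC = VC/x = 120 - 36x + 3x^2 and MC = dTC/dx = 120 - 72x + 9x^2.
The AVC parabola has its vertex at x = 36/6 = 6, where AVC = 120 - 36·6 + 3·6^2 = $12.
P = $300 exceeds min AVC = $12, so the firm stays open.
P = MC gives -180 - 72x + 9x^2 = 0, with roots -2 and 10. Take the larger (rising MC): x* = 10.
Check: AVC at x = 10 is $60 ≤ P, so revenue covers variable cost.
Profit = P·x − TC = 300·10 − 848 = $2152.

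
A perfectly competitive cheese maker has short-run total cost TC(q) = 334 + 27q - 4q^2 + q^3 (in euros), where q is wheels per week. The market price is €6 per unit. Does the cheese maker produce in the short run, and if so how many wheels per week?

Shut down

Variable cost is VC = 27q - 4q^2 + q^3, so AVC = VC/q = 27 - 4q + q^2 and MC = dTC/dq = 27 - 8q + 3q^2.
AVC hits its minimum where MC = AVC, at q = 2, giving min AVC = 27 - 4·2 + 2^2 = €23.
With P < min AVC (€6 < €23), every unit sold adds to the loss.
The firm minimizes its loss by shutting down and losing only its fixed cost of €334.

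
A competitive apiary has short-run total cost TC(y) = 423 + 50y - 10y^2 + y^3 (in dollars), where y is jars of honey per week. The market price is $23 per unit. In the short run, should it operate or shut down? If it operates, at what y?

From TC, MC = TC'(y) = 50 - 20y + 3y^2 and AVC = VC/y = 50 - 10y + y^2.
AVC hits its minimum where MC = AVC, at y = 5, giving min AVC = 50 - 10·5 + 5^2 = $25.
P = $23 lies below min AVC = $25; no output level covers variable cost.
Shutting down limits the loss to fixed cost, $423.

Shut down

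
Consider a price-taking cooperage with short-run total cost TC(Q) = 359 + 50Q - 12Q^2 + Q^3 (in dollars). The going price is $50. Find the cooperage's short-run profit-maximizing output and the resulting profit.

Profit = -$103 at Q = 8

AVC = 50 - 12Q + Q^2 has its minimum $14 at Q = 6; price $50 clears that bar, so the firm operates.
With MC = 50 - 24Q + 3Q^2, P = MC on the upward-sloping part at Q* = 8.
TR = 50·8 = 400. TC = 359 + 144 = 503. Profit = 400 − 503 = -$103.
Shutting down would mean losing the fixed cost of $359, so operating at a loss of $103 is better by $256.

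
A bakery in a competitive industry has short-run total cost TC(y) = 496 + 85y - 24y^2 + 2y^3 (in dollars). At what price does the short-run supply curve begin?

$13 per unit

Short-run supply begins at min AVC. From VC = 85y - 24y^2 + 2y^3, AVC = 85 - 24y + 2y^2.
dAVC/dy = -24 + 4y = 0 gives y = 6. min AVC = 85 - 24·6 + 2·6^2 = 13.
So the shutdown price is $13.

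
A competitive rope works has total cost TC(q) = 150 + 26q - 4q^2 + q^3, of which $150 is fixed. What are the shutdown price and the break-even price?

Shutdown price = min AVC. AVC = 26 - 4q + q^2, with vertex at q = 2 and minimum $22.
ATC = 150/q + 26 - 4q + q^2. Setting dATC/dq = −150/q^2 − 4 + 2q = 0 gives q = 5 (since 2·5^3 − 4·5^2 = 150).
min ATC = 150/5 + 26 − 4·5 + 5^2 = $61. That is the break-even price.
For $22 ≤ P < $61 the firm produces at a loss; below $22 it shuts down.

Shutdown price = $22; break-even price = $61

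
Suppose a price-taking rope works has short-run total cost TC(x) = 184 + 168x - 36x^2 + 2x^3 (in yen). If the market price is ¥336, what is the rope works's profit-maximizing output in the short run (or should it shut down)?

Strip out fixed cost: VC = 168x - 36x^2 + 2x^3. Then AVC = 168 - 36x + 2x^2 and MC = 168 - 72x + 6x^2.
The AVC parabola has its vertex at x = 36/4 = 9, where AVC = 168 - 36·9 + 2·9^2 = ¥6.
Because ¥336 ≥ ¥6, revenue can cover variable cost; the firm operates.
P = MC gives -168 - 72x + 6x^2 = 0, with roots -2 and 14. Take the larger (rising MC): x* = 14.
Check: AVC at x = 14 is ¥56 ≤ P, so revenue covers variable cost.
Profit = P·x − TC = 336·14 − 968 = ¥3736.

Produce at x = 14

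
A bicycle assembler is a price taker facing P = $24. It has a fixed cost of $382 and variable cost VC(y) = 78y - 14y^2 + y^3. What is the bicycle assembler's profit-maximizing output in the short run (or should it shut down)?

From TC, MC = TC'(y) = 78 - 28y + 3y^2 and AVC = VC/y = 78 - 14y + y^2.
The AVC parabola has its vertex at y = 14/2 = 7, where AVC = 78 - 14·7 + 7^2 = $29.
Since P = $24 < min AVC = $29, price fails to cover variable cost at any output.
Shutting down limits the loss to fixed cost, $382.

Shut down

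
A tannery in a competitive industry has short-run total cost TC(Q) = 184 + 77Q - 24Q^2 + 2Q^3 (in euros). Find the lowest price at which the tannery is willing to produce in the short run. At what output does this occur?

The firm shuts down when price falls below the minimum of average variable cost. AVC = VC/Q = 77 - 24Q + 2Q^2.
dAVC/dQ = -24 + 4Q = 0 gives Q = 6. min AVC = 77 - 24·6 + 2·6^2 = 5.
The firm shuts down for any P below €5.

€5 per unit, at Q = 6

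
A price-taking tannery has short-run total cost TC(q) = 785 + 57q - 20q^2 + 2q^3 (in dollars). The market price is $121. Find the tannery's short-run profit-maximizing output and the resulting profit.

Profit = -$17 at q = 8

AVC = 57 - 20q + 2q^2 has its minimum $7 at q = 5; price $121 clears that bar, so the firm operates.
MC = 57 - 40q + 6q^2. Setting P = MC and taking the root on the rising branch gives q* = 8.
TR = 121·8 = 968. TC = 785 + 200 = 985. Profit = 968 − 985 = -$17.
By producing, the firm covers all variable cost plus $768 of fixed cost; shutting down would lose the full $785.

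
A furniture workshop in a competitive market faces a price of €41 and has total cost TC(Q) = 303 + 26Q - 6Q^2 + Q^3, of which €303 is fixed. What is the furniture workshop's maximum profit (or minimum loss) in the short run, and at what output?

AVC = 26 - 6Q + Q^2 has its minimum €17 at Q = 3; price €41 clears that bar, so the firm operates.
With MC = 26 - 12Q + 3Q^2, P = MC on the upward-sloping part at Q* = 5.
TR = 41·5 = 205. TC = 303 + 105 = 408. Profit = 205 − 408 = -€203.
That loss of €203 beats the €303 the firm would lose by shutting down; producing recovers €100 of fixed cost.

Profit = -€203 at Q = 5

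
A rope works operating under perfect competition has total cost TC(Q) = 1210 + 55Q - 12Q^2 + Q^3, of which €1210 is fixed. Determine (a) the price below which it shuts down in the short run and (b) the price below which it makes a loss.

AVC = 55 - 12Q + Q^2; minimized at Q = 6, giving min AVC = €19. That is the shutdown price.
ATC = 1210/Q + 55 - 12Q + Q^2. Setting dATC/dQ = −1210/Q^2 − 12 + 2Q = 0 gives Q = 11 (since 2·11^3 − 12·11^2 = 1210).
min ATC = 1210/11 + 55 − 12·11 + 11^2 = €154. That is the break-even price.
Between these two prices the firm operates at a loss; above €154 it earns a profit.

Shutdown price = €19; break-even price = €154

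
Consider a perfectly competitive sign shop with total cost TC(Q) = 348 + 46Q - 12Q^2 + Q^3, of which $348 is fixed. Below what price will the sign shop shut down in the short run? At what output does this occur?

Short-run supply begins at min AVC. From VC = 46Q - 12Q^2 + Q^3, AVC = 46 - 12Q + Q^2.
dAVC/dQ = -12 + 2Q = 0 gives Q = 6. min AVC = 46 - 12·6 + 6^2 = 10.
The firm shuts down for any P below $10.

$10 per unit, at Q = 6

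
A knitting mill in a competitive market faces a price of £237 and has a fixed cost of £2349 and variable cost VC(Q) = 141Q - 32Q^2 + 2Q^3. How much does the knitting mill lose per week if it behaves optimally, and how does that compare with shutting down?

AVC = 141 - 32Q + 2Q^2 has its minimum £13 at Q = 8; price £237 clears that bar, so the firm operates.
With MC = 141 - 64Q + 6Q^2, P = MC on the upward-sloping part at Q* = 12.
TR = 237·12 = 2844. TC = 2349 + 540 = 2889. Profit = 2844 − 2889 = -£45.
That loss of £45 beats the £2349 the firm would lose by shutting down; producing recovers £2304 of fixed cost.

Profit = -£45 at Q = 12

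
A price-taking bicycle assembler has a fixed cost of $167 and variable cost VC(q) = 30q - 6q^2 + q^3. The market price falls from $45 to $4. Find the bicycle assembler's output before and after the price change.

AVC = 30 - 6q + q^2, minimized at q = 3 where min AVC = $21. MC = 30 - 12q + 3q^2.
With P = $45 above the shutdown price, P = MC gives q = 5.
At P = $4 < min AVC = $21, price no longer covers variable cost at any output, so the firm shuts down: q = 0.

Output falls from 5 to 0 (the firm shuts down)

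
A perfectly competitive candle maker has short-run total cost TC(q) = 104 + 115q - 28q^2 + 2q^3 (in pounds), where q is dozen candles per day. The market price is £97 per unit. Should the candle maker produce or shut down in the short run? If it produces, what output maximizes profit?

Produce at q = 9

Variable cost is VC = 115q - 28q^2 + 2q^3, so AVC = VC/q = 115 - 28q + 2q^2 and MC = dTC/dq = 115 - 56q + 6q^2.
AVC hits its minimum where MC = AVC, at q = 7, giving min AVC = 115 - 28·7 + 2·7^2 = £17.
P = £97 exceeds min AVC = £17, so the firm stays open.
Set P = MC: 97 = 115 - 56q + 6q^2 → 18 - 56q + 6q^2 = 0. The roots are q = 1/3 and q = 9; the profit-maximizing output is on the rising part of MC, so q* = 9.
Check: AVC at q = 9 is £25 ≤ P, so revenue covers variable cost.
Profit = P·q − TC = 97·9 − 329 = £544.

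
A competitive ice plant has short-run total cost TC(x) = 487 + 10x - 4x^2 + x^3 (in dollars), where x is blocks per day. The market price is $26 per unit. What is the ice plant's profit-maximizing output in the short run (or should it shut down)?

Produce at x = 4

Strip out fixed cost: VC = 10x - 4x^2 + x^3. Then AVC = 10 - 4x + x^2 and MC = 10 - 8x + 3x^2.
AVC is minimized where dAVC/dx = -4 + 2x = 0, at x = 2; min AVC = 10 - 4·2 + 2^2 = $6.
Because $26 ≥ $6, revenue can cover variable cost; the firm operates.
Solving P = MC: -16 - 8x + 3x^2 = 0 ⇒ x = -4/3 or 4. On the upward-sloping branch, x* = 4.
Check: AVC at x = 4 is $10 ≤ P, so revenue covers variable cost.
Profit = P·x − TC = 26·4 − 527 = -$423, a loss, but smaller than the $487 fixed cost the firm would lose by shutting down.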